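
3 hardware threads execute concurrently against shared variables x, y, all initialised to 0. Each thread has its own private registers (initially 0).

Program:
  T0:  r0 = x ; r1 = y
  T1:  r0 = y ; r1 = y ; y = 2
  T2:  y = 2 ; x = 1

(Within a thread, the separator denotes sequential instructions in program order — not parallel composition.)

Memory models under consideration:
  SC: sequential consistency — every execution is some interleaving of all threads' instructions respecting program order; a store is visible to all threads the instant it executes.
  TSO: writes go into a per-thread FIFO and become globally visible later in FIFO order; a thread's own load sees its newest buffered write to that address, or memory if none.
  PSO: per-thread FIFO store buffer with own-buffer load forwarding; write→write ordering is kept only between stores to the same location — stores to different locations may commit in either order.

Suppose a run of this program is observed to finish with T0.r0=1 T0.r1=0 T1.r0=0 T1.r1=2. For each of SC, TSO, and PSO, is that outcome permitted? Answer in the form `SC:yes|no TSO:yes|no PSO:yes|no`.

outcome vector order: (T0.r0,T0.r1,T1.r0,T1.r1)
SC: 9 outcomes — {<0 0 0 0>, <0 0 0 2>, <0 0 2 2>, <0 2 0 0>, <0 2 0 2>, <0 2 2 2>, <1 2 0 0>, <1 2 0 2>, <1 2 2 2>}
TSO: 9 outcomes — {<0 0 0 0>, <0 0 0 2>, <0 0 2 2>, <0 2 0 0>, <0 2 0 2>, <0 2 2 2>, <1 2 0 0>, <1 2 0 2>, <1 2 2 2>}
PSO: 12 outcomes — {<0 0 0 0>, <0 0 0 2>, <0 0 2 2>, <0 2 0 0>, <0 2 0 2>, <0 2 2 2>, <1 0 0 0>, <1 0 0 2>, <1 0 2 2>, <1 2 0 0>, <1 2 0 2>, <1 2 2 2>}
target <1 0 0 2> ∈ {PSO}

SC:no TSO:no PSO:yes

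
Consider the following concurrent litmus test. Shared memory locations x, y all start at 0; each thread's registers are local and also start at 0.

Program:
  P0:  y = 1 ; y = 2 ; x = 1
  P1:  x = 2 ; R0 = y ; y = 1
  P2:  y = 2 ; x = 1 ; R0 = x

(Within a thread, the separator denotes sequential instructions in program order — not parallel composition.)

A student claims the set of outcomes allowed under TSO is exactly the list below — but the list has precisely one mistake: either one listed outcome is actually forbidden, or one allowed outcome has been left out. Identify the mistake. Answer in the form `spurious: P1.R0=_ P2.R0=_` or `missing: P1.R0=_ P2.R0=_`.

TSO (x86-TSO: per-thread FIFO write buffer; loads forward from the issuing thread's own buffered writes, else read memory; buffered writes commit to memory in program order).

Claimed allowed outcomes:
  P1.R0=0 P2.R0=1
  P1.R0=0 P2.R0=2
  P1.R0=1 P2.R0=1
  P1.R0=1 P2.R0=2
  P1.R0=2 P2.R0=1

missing: P1.R0=2 P2.R0=2

outcome vector order: (P1.R0,P2.R0)
[TSO] allowed = {<0 1>; <0 2>; <1 1>; <1 2>; <2 1>; <2 2>}
TSO∖claimed = {<2 2>}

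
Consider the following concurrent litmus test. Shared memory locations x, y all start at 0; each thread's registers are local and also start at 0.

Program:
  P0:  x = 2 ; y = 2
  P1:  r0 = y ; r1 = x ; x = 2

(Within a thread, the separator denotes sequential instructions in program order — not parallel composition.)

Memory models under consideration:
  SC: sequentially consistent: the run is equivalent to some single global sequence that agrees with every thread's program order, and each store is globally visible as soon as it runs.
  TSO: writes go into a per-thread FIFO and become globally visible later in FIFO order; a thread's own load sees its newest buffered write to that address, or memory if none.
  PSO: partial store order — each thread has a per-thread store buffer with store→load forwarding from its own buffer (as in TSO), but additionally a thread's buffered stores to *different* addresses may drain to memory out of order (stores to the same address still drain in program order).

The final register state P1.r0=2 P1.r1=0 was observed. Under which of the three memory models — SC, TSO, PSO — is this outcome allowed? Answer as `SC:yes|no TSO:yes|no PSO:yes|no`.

outcome vector order: (P1.r0,P1.r1)
SC: 3 outcomes — {0/0, 0/2, 2/2}
TSO: 3 outcomes — {0/0, 0/2, 2/2}
PSO: 4 outcomes — {0/0, 0/2, 2/0, 2/2}
target 2/0 ∈ {PSO}

SC:no TSO:no PSO:yes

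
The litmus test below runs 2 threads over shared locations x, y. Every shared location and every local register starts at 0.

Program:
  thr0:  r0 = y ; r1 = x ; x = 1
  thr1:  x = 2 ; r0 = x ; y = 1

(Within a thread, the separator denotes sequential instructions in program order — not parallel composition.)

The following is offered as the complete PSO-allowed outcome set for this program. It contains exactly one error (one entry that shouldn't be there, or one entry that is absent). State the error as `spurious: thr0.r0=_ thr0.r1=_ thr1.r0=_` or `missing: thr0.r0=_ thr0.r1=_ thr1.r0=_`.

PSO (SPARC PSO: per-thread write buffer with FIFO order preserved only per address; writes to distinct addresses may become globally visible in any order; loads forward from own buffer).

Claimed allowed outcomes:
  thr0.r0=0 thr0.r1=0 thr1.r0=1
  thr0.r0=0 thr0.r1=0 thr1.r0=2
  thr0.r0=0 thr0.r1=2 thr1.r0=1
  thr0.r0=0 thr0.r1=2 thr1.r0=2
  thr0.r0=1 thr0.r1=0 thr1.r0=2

missing: thr0.r0=1 thr0.r1=2 thr1.r0=2

outcome vector order: (thr0.r0,thr0.r1,thr1.r0)
[PSO] allowed = {(0,0,1) (0,0,2) (0,2,1) (0,2,2) (1,0,2) (1,2,2)}
PSO∖claimed = {(1,2,2)}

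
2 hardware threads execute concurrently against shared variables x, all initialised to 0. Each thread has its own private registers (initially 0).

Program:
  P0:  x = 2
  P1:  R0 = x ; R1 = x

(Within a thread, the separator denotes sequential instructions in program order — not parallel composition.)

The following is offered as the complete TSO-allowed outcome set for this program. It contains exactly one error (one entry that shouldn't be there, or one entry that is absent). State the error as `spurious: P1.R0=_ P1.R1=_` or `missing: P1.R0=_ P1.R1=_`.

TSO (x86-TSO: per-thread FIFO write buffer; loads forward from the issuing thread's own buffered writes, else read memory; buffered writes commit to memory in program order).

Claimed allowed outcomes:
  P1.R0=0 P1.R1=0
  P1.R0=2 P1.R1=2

missing: P1.R0=0 P1.R1=2

outcome vector order: (P1.R0,P1.R1)
under TSO → 0/0; 0/2; 2/2
TSO∖claimed = {0/2}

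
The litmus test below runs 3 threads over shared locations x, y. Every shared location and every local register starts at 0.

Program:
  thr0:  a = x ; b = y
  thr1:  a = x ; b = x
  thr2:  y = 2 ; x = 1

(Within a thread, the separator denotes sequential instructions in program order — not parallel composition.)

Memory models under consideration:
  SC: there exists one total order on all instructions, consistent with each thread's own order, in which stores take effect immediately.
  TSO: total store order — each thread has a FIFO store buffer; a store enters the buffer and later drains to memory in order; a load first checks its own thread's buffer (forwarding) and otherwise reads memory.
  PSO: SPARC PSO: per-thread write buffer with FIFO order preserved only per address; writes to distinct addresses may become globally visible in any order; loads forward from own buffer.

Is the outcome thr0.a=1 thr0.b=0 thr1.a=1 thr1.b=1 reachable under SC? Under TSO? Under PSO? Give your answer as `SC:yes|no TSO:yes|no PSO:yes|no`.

SC:no TSO:no PSO:yes

outcome vector order: (thr0.a,thr0.b,thr1.a,thr1.b)
SC (9): (0,0,0,0); (0,0,0,1); (0,0,1,1); (0,2,0,0); (0,2,0,1); (0,2,1,1); (1,2,0,0); (1,2,0,1); (1,2,1,1)
TSO (9): (0,0,0,0); (0,0,0,1); (0,0,1,1); (0,2,0,0); (0,2,0,1); (0,2,1,1); (1,2,0,0); (1,2,0,1); (1,2,1,1)
PSO (12): (0,0,0,0); (0,0,0,1); (0,0,1,1); (0,2,0,0); (0,2,0,1); (0,2,1,1); (1,0,0,0); (1,0,0,1); (1,0,1,1); (1,2,0,0); (1,2,0,1); (1,2,1,1)
target (1,0,1,1) ∈ {PSO}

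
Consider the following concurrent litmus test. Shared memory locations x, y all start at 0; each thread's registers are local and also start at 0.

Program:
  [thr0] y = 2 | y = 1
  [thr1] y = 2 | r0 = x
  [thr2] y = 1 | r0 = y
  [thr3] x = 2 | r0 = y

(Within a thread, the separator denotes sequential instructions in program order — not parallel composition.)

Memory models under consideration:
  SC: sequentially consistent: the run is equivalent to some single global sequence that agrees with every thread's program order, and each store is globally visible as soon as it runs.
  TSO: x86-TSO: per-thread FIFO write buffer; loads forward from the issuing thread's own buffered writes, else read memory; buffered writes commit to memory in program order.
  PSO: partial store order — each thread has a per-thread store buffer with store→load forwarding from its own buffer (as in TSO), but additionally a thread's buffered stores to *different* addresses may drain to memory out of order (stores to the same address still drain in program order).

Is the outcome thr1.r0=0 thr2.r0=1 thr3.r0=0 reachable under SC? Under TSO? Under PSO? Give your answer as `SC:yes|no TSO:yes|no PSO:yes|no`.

SC:no TSO:yes PSO:yes

outcome vector order: (thr1.r0,thr2.r0,thr3.r0)
SC (10): 011; 012; 021; 022; 210; 211; 212; 220; 221; 222
TSO (12): 010; 011; 012; 020; 021; 022; 210; 211; 212; 220; 221; 222
PSO (12): 010; 011; 012; 020; 021; 022; 210; 211; 212; 220; 221; 222
target 010 ∈ {TSO,PSO}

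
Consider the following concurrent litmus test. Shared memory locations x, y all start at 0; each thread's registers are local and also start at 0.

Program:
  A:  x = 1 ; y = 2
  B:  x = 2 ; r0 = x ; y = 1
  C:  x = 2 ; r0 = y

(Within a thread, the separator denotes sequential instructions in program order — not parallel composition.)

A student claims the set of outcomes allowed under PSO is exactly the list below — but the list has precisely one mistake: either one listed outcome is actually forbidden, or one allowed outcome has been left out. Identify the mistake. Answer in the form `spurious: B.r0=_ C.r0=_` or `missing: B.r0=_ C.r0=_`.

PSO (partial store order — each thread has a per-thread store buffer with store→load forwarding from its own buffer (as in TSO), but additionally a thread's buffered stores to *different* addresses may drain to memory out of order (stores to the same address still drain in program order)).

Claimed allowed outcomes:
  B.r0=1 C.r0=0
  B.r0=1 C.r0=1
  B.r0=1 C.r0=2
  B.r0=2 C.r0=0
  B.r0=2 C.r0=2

missing: B.r0=2 C.r0=1

outcome vector order: (B.r0,C.r0)
PSO: 6 outcomes — {1/0, 1/1, 1/2, 2/0, 2/1, 2/2}
PSO∖claimed = {2/1}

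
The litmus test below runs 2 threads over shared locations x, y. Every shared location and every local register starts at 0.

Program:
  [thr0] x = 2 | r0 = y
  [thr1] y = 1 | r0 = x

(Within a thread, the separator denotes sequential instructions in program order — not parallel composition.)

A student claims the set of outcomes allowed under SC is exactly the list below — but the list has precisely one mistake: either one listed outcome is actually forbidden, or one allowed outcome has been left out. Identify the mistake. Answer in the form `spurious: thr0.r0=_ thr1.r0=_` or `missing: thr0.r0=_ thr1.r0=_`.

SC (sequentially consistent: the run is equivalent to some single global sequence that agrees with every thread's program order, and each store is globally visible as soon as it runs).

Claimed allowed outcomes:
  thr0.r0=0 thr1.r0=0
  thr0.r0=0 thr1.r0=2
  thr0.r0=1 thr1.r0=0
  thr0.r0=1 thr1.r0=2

spurious: thr0.r0=0 thr1.r0=0

outcome vector order: (thr0.r0,thr1.r0)
[SC] allowed = {0/2 1/0 1/2}
claimed∖SC = {0/0}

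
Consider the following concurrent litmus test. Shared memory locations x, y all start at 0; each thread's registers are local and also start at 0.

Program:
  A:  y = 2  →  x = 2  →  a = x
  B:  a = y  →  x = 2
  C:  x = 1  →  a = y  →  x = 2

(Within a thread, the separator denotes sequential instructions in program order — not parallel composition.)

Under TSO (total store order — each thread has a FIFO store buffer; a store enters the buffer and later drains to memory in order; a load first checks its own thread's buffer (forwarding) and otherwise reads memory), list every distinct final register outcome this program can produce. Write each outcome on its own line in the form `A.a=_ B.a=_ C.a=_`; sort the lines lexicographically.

outcome vector order: (A.a,B.a,C.a)
|TSO outcomes| = 8

A.a=1 B.a=0 C.a=0
A.a=1 B.a=0 C.a=2
A.a=1 B.a=2 C.a=0
A.a=1 B.a=2 C.a=2
A.a=2 B.a=0 C.a=0
A.a=2 B.a=0 C.a=2
A.a=2 B.a=2 C.a=0
A.a=2 B.a=2 C.a=2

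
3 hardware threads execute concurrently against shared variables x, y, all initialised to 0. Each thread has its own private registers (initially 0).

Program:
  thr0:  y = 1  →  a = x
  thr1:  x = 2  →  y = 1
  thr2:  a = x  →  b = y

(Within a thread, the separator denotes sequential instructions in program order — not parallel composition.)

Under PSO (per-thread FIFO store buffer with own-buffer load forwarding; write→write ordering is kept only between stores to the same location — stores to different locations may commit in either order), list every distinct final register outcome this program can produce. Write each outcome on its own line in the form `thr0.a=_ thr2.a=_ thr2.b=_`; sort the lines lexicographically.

thr0.a=0 thr2.a=0 thr2.b=0
thr0.a=0 thr2.a=0 thr2.b=1
thr0.a=0 thr2.a=2 thr2.b=0
thr0.a=0 thr2.a=2 thr2.b=1
thr0.a=2 thr2.a=0 thr2.b=0
thr0.a=2 thr2.a=0 thr2.b=1
thr0.a=2 thr2.a=2 thr2.b=0
thr0.a=2 thr2.a=2 thr2.b=1

outcome vector order: (thr0.a,thr2.a,thr2.b)
|PSO outcomes| = 8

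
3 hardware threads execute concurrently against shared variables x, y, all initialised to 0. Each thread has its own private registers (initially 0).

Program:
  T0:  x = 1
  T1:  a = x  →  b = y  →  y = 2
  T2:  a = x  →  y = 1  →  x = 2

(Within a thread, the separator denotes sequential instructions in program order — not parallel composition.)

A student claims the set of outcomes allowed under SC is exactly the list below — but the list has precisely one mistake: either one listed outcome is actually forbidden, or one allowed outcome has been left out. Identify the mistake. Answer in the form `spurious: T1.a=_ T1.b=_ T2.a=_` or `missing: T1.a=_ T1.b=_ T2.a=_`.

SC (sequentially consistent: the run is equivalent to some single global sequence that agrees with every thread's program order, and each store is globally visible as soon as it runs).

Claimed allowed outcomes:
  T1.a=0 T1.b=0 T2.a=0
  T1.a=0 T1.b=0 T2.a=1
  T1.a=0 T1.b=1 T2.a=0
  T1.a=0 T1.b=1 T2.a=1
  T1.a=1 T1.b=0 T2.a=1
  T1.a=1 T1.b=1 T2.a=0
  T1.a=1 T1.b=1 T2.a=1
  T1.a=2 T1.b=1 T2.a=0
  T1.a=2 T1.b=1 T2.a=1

outcome vector order: (T1.a,T1.b,T2.a)
under SC → 0/0/0; 0/0/1; 0/1/0; 0/1/1; 1/0/0; 1/0/1; 1/1/0; 1/1/1; 2/1/0; 2/1/1
SC∖claimed = {1/0/0}

missing: T1.a=1 T1.b=0 T2.a=0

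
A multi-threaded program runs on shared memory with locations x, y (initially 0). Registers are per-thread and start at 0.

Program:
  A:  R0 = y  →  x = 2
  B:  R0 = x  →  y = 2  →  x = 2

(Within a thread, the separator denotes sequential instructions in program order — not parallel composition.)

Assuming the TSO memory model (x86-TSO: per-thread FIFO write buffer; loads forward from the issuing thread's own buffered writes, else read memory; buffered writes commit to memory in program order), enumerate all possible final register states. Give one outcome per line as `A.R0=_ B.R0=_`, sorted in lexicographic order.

outcome vector order: (A.R0,B.R0)
|TSO outcomes| = 3

A.R0=0 B.R0=0
A.R0=0 B.R0=2
A.R0=2 B.R0=0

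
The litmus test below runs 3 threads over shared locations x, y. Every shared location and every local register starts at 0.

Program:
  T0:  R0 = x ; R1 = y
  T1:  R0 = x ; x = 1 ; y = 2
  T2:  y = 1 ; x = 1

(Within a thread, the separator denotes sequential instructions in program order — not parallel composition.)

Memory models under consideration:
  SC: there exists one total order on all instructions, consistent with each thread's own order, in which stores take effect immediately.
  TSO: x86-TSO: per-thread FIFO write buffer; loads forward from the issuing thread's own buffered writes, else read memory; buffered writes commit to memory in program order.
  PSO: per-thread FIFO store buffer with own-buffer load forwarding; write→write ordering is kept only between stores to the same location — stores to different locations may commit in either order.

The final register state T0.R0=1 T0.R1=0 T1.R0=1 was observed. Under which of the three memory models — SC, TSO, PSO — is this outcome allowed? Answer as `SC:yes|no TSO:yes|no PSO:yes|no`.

outcome vector order: (T0.R0,T0.R1,T1.R0)
under SC → <0 0 0>, <0 0 1>, <0 1 0>, <0 1 1>, <0 2 0>, <0 2 1>, <1 0 0>, <1 1 0>, <1 1 1>, <1 2 0>, <1 2 1>
under TSO → <0 0 0>, <0 0 1>, <0 1 0>, <0 1 1>, <0 2 0>, <0 2 1>, <1 0 0>, <1 1 0>, <1 1 1>, <1 2 0>, <1 2 1>
under PSO → <0 0 0>, <0 0 1>, <0 1 0>, <0 1 1>, <0 2 0>, <0 2 1>, <1 0 0>, <1 0 1>, <1 1 0>, <1 1 1>, <1 2 0>, <1 2 1>
target <1 0 1> ∈ {PSO}

SC:no TSO:no PSO:yes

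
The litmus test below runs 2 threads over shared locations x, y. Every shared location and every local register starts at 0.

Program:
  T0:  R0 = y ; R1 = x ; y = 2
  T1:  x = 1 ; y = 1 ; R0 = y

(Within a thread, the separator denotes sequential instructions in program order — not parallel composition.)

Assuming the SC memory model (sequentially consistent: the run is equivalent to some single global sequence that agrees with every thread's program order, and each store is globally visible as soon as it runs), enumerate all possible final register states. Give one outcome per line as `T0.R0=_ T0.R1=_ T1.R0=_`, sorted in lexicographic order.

outcome vector order: (T0.R0,T0.R1,T1.R0)
|SC outcomes| = 6

T0.R0=0 T0.R1=0 T1.R0=1
T0.R0=0 T0.R1=0 T1.R0=2
T0.R0=0 T0.R1=1 T1.R0=1
T0.R0=0 T0.R1=1 T1.R0=2
T0.R0=1 T0.R1=1 T1.R0=1
T0.R0=1 T0.R1=1 T1.R0=2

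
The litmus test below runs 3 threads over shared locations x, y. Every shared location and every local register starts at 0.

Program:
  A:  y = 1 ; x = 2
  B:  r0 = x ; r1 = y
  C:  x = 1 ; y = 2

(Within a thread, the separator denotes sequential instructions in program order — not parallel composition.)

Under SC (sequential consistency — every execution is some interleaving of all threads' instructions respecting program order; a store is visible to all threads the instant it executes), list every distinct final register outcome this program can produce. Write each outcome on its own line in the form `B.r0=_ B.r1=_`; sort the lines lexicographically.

B.r0=0 B.r1=0
B.r0=0 B.r1=1
B.r0=0 B.r1=2
B.r0=1 B.r1=0
B.r0=1 B.r1=1
B.r0=1 B.r1=2
B.r0=2 B.r1=1
B.r0=2 B.r1=2

outcome vector order: (B.r0,B.r1)
|SC outcomes| = 8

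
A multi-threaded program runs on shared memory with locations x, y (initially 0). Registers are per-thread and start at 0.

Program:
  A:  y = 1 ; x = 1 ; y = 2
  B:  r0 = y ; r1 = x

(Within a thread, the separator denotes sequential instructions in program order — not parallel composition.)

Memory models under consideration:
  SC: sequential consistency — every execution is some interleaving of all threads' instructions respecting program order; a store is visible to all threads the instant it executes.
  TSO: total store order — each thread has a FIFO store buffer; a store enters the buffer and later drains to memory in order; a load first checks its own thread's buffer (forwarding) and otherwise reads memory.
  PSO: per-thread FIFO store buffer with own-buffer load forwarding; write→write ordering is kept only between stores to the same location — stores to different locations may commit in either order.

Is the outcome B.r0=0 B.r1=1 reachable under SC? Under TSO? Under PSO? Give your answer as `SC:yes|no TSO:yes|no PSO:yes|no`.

SC:yes TSO:yes PSO:yes

outcome vector order: (B.r0,B.r1)
under SC → 00; 01; 10; 11; 21
under TSO → 00; 01; 10; 11; 21
under PSO → 00; 01; 10; 11; 20; 21
target 01 ∈ {SC,TSO,PSO}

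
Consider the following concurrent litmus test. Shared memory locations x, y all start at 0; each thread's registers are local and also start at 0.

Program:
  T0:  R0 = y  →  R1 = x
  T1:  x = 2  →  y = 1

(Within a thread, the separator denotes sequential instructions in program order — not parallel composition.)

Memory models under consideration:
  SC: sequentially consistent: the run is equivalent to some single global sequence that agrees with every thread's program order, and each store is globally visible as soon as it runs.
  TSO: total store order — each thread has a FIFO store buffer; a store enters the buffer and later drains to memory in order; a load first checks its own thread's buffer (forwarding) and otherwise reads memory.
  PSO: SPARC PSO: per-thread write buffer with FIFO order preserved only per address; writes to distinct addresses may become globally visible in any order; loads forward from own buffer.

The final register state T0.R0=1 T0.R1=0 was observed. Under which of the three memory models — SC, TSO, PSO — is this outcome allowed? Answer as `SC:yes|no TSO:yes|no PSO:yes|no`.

outcome vector order: (T0.R0,T0.R1)
[SC] allowed = {00 02 12}
[TSO] allowed = {00 02 12}
[PSO] allowed = {00 02 10 12}
target 10 ∈ {PSO}

SC:no TSO:no PSO:yes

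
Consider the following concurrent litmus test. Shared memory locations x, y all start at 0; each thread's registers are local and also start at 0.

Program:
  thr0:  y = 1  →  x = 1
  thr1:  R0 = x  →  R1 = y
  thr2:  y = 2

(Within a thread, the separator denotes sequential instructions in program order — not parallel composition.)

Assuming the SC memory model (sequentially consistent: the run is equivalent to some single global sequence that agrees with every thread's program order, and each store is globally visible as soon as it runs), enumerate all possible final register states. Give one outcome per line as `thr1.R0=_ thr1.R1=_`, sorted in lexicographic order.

outcome vector order: (thr1.R0,thr1.R1)
|SC outcomes| = 5

thr1.R0=0 thr1.R1=0
thr1.R0=0 thr1.R1=1
thr1.R0=0 thr1.R1=2
thr1.R0=1 thr1.R1=1
thr1.R0=1 thr1.R1=2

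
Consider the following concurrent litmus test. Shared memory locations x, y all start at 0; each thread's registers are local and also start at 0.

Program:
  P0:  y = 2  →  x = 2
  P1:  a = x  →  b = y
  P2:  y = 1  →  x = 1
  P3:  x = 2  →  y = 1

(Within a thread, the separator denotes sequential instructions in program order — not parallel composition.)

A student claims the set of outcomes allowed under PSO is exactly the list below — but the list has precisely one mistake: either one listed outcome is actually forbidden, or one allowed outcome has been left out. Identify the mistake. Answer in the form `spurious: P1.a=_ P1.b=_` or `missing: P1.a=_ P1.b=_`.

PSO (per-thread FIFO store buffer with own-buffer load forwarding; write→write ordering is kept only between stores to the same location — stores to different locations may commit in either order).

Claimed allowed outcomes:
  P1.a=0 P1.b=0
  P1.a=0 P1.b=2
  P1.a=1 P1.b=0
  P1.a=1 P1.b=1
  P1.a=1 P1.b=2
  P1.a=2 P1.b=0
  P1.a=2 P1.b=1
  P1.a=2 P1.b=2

outcome vector order: (P1.a,P1.b)
[PSO] allowed = {00 01 02 10 11 12 20 21 22}
PSO∖claimed = {01}

missing: P1.a=0 P1.b=1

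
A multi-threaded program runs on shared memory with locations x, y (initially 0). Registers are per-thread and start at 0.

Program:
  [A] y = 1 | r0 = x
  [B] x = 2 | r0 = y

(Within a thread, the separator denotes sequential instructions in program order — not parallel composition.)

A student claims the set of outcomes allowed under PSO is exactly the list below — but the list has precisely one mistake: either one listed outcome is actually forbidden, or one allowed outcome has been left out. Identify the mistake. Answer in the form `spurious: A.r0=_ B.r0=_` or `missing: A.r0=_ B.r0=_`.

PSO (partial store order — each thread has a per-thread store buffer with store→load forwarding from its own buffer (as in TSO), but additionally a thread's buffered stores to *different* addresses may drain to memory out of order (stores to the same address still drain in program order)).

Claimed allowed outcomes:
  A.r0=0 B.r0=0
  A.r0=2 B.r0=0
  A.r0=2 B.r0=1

missing: A.r0=0 B.r0=1

outcome vector order: (A.r0,B.r0)
[PSO] allowed = {00 01 20 21}
PSO∖claimed = {01}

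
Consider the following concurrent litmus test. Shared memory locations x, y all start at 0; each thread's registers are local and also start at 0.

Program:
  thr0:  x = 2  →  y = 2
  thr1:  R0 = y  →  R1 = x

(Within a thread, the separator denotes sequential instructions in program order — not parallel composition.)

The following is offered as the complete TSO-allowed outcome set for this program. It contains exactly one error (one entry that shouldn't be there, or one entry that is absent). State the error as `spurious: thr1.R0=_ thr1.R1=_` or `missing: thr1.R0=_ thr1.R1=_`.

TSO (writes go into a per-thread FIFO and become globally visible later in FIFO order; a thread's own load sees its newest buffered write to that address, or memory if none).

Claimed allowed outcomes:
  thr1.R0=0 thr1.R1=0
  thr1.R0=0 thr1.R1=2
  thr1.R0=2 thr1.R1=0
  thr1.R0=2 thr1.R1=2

spurious: thr1.R0=2 thr1.R1=0

outcome vector order: (thr1.R0,thr1.R1)
[TSO] allowed = {00, 02, 22}
claimed∖TSO = {20}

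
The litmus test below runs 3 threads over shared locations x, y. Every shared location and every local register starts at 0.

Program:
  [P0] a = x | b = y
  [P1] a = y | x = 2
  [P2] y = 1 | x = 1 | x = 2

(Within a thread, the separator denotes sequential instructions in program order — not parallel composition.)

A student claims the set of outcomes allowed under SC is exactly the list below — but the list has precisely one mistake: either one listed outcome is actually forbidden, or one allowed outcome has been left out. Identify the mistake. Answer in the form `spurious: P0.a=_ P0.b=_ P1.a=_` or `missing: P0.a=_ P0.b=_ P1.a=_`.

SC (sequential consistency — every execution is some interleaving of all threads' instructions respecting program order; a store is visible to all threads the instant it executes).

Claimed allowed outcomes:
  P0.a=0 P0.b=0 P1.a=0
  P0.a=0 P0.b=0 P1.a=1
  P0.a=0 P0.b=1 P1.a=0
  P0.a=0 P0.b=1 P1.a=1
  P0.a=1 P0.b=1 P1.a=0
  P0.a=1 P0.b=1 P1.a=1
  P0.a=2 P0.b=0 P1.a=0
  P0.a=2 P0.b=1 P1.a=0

missing: P0.a=2 P0.b=1 P1.a=1

outcome vector order: (P0.a,P0.b,P1.a)
SC: 9 outcomes — {(0,0,0) (0,0,1) (0,1,0) (0,1,1) (1,1,0) (1,1,1) (2,0,0) (2,1,0) (2,1,1)}
SC∖claimed = {(2,1,1)}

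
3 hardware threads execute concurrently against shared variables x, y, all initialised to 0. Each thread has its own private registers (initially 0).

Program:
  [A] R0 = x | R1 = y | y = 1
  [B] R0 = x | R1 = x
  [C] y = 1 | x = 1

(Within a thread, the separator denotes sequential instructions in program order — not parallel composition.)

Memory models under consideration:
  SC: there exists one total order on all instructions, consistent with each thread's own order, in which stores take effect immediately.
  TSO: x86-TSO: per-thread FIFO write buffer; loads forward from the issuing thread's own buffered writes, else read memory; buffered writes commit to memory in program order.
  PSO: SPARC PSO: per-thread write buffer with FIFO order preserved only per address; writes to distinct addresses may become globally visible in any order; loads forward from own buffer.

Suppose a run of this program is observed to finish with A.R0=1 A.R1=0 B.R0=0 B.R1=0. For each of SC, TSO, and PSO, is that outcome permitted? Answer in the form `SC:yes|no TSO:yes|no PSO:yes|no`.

outcome vector order: (A.R0,A.R1,B.R0,B.R1)
[SC] allowed = {0000 0001 0011 0100 0101 0111 1100 1101 1111}
[TSO] allowed = {0000 0001 0011 0100 0101 0111 1100 1101 1111}
[PSO] allowed = {0000 0001 0011 0100 0101 0111 1000 1001 1011 1100 1101 1111}
target 1000 ∈ {PSO}

SC:no TSO:no PSO:yes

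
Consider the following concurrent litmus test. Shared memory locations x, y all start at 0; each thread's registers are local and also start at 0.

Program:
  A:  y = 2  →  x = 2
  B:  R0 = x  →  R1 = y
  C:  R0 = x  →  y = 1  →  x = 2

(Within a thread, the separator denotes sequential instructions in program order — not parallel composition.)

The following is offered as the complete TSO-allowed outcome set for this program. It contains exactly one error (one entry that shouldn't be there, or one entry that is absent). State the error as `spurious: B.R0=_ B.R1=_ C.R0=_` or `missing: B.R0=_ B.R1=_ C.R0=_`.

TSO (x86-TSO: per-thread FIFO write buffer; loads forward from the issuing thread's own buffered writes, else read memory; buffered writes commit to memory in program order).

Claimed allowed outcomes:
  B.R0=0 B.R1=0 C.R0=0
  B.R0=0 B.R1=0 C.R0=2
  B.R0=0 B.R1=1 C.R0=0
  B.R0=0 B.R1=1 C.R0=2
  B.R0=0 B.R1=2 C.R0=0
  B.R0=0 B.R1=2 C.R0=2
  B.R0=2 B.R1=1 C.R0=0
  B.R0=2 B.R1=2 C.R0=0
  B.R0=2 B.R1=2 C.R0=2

outcome vector order: (B.R0,B.R1,C.R0)
TSO: 10 outcomes — {000; 002; 010; 012; 020; 022; 210; 212; 220; 222}
TSO∖claimed = {212}

missing: B.R0=2 B.R1=1 C.R0=2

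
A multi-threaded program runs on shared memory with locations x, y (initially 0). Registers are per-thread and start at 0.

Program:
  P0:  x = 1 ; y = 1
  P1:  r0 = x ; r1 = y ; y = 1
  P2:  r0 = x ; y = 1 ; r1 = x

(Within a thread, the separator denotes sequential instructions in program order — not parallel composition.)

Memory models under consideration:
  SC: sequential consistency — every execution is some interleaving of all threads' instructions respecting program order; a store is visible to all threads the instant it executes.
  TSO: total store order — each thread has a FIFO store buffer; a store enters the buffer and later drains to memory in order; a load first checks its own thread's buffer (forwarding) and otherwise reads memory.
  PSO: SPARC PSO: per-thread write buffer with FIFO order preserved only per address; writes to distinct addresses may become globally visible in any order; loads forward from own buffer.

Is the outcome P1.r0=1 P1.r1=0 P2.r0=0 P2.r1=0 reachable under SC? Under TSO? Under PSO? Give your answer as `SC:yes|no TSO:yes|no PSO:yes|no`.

outcome vector order: (P1.r0,P1.r1,P2.r0,P2.r1)
under SC → 0000, 0001, 0011, 0100, 0101, 0111, 1001, 1011, 1100, 1101, 1111
under TSO → 0000, 0001, 0011, 0100, 0101, 0111, 1000, 1001, 1011, 1100, 1101, 1111
under PSO → 0000, 0001, 0011, 0100, 0101, 0111, 1000, 1001, 1011, 1100, 1101, 1111
target 1000 ∈ {TSO,PSO}

SC:no TSO:yes PSO:yes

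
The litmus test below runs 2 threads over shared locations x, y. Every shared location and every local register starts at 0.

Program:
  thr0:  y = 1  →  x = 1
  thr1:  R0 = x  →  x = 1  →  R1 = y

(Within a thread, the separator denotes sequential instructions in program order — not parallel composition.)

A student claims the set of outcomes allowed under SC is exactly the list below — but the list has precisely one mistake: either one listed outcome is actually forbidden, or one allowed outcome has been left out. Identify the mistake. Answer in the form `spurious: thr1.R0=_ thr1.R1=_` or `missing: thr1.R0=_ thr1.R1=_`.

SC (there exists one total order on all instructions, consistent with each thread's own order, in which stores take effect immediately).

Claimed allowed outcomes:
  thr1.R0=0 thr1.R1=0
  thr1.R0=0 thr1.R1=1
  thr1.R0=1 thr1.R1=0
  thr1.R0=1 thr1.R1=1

outcome vector order: (thr1.R0,thr1.R1)
[SC] allowed = {(0,0); (0,1); (1,1)}
claimed∖SC = {(1,0)}

spurious: thr1.R0=1 thr1.R1=0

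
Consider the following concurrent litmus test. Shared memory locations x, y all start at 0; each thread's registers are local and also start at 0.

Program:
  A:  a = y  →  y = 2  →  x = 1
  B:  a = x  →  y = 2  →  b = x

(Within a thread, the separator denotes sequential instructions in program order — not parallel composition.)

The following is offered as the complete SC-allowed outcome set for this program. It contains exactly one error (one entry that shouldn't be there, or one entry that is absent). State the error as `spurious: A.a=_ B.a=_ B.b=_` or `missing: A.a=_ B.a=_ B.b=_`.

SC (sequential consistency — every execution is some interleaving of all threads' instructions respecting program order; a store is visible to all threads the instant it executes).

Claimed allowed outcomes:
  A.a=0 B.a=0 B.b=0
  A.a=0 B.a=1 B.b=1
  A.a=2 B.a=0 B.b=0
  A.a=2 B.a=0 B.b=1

missing: A.a=0 B.a=0 B.b=1

outcome vector order: (A.a,B.a,B.b)
[SC] allowed = {000, 001, 011, 200, 201}
SC∖claimed = {001}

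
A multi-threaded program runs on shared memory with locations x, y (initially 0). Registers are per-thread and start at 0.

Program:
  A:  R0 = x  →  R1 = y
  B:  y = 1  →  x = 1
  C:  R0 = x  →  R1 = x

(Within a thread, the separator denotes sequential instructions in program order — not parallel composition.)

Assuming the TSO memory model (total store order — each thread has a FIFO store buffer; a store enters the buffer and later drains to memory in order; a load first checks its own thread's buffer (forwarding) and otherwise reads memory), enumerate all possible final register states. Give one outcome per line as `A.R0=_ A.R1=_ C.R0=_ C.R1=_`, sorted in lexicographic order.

A.R0=0 A.R1=0 C.R0=0 C.R1=0
A.R0=0 A.R1=0 C.R0=0 C.R1=1
A.R0=0 A.R1=0 C.R0=1 C.R1=1
A.R0=0 A.R1=1 C.R0=0 C.R1=0
A.R0=0 A.R1=1 C.R0=0 C.R1=1
A.R0=0 A.R1=1 C.R0=1 C.R1=1
A.R0=1 A.R1=1 C.R0=0 C.R1=0
A.R0=1 A.R1=1 C.R0=0 C.R1=1
A.R0=1 A.R1=1 C.R0=1 C.R1=1

outcome vector order: (A.R0,A.R1,C.R0,C.R1)
|TSO outcomes| = 9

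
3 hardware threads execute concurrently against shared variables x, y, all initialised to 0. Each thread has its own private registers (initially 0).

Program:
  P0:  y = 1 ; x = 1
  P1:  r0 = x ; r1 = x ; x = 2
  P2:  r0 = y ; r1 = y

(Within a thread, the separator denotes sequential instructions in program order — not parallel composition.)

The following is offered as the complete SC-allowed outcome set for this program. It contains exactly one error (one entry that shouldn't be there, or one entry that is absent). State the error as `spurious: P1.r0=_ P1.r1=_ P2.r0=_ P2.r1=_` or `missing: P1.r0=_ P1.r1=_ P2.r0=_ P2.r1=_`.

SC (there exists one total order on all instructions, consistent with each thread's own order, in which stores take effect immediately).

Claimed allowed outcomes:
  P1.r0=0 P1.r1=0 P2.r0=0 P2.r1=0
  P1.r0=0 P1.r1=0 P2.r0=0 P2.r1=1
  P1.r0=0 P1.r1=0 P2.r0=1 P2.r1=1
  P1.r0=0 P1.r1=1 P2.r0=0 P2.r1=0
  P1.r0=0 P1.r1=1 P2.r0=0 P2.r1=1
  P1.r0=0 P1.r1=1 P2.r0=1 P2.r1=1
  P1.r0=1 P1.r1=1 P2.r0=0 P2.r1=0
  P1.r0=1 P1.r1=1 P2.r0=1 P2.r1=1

outcome vector order: (P1.r0,P1.r1,P2.r0,P2.r1)
[SC] allowed = {0000, 0001, 0011, 0100, 0101, 0111, 1100, 1101, 1111}
SC∖claimed = {1101}

missing: P1.r0=1 P1.r1=1 P2.r0=0 P2.r1=1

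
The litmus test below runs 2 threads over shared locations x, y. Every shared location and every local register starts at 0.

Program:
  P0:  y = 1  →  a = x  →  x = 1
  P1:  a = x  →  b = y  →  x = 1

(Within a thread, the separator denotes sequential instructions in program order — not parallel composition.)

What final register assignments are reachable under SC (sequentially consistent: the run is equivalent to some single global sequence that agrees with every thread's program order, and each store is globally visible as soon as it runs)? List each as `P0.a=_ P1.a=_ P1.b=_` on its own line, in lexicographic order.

P0.a=0 P1.a=0 P1.b=0
P0.a=0 P1.a=0 P1.b=1
P0.a=0 P1.a=1 P1.b=1
P0.a=1 P1.a=0 P1.b=0
P0.a=1 P1.a=0 P1.b=1

outcome vector order: (P0.a,P1.a,P1.b)
|SC outcomes| = 5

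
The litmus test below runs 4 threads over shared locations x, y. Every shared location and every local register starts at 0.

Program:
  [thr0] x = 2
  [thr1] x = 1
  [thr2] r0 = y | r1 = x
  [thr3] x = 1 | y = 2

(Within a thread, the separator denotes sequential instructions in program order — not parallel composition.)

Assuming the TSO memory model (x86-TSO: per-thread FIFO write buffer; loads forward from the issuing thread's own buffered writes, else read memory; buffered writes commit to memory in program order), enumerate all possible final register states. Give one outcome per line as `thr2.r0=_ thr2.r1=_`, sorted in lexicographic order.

thr2.r0=0 thr2.r1=0
thr2.r0=0 thr2.r1=1
thr2.r0=0 thr2.r1=2
thr2.r0=2 thr2.r1=1
thr2.r0=2 thr2.r1=2

outcome vector order: (thr2.r0,thr2.r1)
|TSO outcomes| = 5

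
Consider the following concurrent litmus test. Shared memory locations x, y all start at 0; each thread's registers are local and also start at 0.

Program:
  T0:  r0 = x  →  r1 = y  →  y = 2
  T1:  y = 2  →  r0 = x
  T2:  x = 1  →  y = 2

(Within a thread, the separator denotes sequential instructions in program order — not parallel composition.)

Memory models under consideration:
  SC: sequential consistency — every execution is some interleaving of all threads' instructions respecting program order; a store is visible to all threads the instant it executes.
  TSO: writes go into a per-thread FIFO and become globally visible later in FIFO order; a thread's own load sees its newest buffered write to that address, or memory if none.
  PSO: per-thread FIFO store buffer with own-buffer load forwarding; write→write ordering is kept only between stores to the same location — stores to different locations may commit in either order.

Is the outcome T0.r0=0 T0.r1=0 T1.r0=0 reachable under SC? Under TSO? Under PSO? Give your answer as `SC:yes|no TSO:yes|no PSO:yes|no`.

outcome vector order: (T0.r0,T0.r1,T1.r0)
under SC → <0 0 0>; <0 0 1>; <0 2 0>; <0 2 1>; <1 0 1>; <1 2 0>; <1 2 1>
under TSO → <0 0 0>; <0 0 1>; <0 2 0>; <0 2 1>; <1 0 0>; <1 0 1>; <1 2 0>; <1 2 1>
under PSO → <0 0 0>; <0 0 1>; <0 2 0>; <0 2 1>; <1 0 0>; <1 0 1>; <1 2 0>; <1 2 1>
target <0 0 0> ∈ {SC,TSO,PSO}

SC:yes TSO:yes PSO:yes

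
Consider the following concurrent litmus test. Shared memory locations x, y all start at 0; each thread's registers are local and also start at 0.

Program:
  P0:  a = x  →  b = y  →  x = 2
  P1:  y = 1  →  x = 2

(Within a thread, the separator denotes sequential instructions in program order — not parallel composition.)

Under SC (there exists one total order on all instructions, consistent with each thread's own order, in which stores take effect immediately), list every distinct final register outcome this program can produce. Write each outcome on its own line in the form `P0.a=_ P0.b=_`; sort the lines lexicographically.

P0.a=0 P0.b=0
P0.a=0 P0.b=1
P0.a=2 P0.b=1

outcome vector order: (P0.a,P0.b)
|SC outcomes| = 3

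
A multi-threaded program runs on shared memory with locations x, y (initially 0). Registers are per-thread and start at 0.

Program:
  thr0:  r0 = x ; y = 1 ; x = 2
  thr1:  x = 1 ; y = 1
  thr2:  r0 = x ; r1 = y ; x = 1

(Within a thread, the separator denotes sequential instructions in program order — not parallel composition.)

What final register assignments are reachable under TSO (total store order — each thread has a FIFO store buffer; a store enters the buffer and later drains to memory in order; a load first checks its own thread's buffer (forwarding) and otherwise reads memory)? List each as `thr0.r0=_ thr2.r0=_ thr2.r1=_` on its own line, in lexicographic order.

outcome vector order: (thr0.r0,thr2.r0,thr2.r1)
|TSO outcomes| = 10

thr0.r0=0 thr2.r0=0 thr2.r1=0
thr0.r0=0 thr2.r0=0 thr2.r1=1
thr0.r0=0 thr2.r0=1 thr2.r1=0
thr0.r0=0 thr2.r0=1 thr2.r1=1
thr0.r0=0 thr2.r0=2 thr2.r1=1
thr0.r0=1 thr2.r0=0 thr2.r1=0
thr0.r0=1 thr2.r0=0 thr2.r1=1
thr0.r0=1 thr2.r0=1 thr2.r1=0
thr0.r0=1 thr2.r0=1 thr2.r1=1
thr0.r0=1 thr2.r0=2 thr2.r1=1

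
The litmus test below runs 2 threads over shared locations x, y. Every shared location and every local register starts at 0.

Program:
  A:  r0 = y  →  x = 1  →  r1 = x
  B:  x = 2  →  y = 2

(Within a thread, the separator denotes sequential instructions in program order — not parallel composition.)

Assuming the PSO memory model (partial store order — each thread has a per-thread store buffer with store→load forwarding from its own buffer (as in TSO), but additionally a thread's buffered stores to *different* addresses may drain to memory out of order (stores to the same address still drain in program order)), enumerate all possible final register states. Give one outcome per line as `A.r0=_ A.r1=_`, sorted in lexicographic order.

A.r0=0 A.r1=1
A.r0=0 A.r1=2
A.r0=2 A.r1=1
A.r0=2 A.r1=2

outcome vector order: (A.r0,A.r1)
|PSO outcomes| = 4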